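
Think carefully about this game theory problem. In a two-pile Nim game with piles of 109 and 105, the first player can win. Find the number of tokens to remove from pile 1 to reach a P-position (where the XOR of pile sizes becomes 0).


Piles: 109 and 105
Current XOR: 109 XOR 105 = 4 (non-zero, so this is an N-position).
To make the XOR zero, we need to find a move that balances the piles.
For pile 1 (size 109): target = 109 XOR 4 = 105
We reduce pile 1 from 109 to 105.
Tokens removed: 109 - 105 = 4
Verification: 105 XOR 105 = 0

4


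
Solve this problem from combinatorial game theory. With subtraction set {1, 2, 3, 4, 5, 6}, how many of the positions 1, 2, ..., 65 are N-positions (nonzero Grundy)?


Subtraction set S = {1, 2, 3, 4, 5, 6}, so G(n) = n mod 7.
G(n) = 0 when n is a multiple of 7.
Multiples of 7 in [1, 65]: 9
N-positions (nonzero Grundy) = 65 - 9 = 56

56


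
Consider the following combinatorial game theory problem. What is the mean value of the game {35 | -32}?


Game = {35 | -32}, a switch {a | b} with numbers a > b.
Its thermograph has left wall a - t and right wall b + t, which meet at t = (a - b)/2, where both equal (a + b)/2. So the mast (mean value) is at (a + b)/2.
Mean = (35 + (-32))/2 = 3/2 = 3/2

3/2


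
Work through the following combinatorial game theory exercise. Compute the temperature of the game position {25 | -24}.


The game is {25 | -24}, a switch {a | b} with numbers a > b.
Cooling {a | b} by t gives {a - t | b + t}, which stops being hot when a - t = b + t, i.e. at t = (a - b)/2. So the temperature of a switch is (a - b)/2.
Temperature = (Left option - Right option) / 2
= (25 - (-24)) / 2
= 49 / 2
= 49/2

49/2


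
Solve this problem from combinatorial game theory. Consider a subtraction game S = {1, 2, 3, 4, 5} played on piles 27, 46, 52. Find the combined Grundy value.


Subtraction set: {1, 2, 3, 4, 5}
For this subtraction set, G(n) = n mod 6 (period = max + 1 = 6).
Pile 1 (size 27): G(27) = 27 mod 6 = 3
Pile 2 (size 46): G(46) = 46 mod 6 = 4
Pile 3 (size 52): G(52) = 52 mod 6 = 4
Total Grundy value = XOR of all: 3 XOR 4 XOR 4 = 3

3


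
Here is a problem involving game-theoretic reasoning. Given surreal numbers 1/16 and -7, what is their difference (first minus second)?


x = 1/16, y = -7
Converting to common denominator: 16
x = 1/16, y = -112/16
x - y = 1/16 - -7 = 113/16

113/16


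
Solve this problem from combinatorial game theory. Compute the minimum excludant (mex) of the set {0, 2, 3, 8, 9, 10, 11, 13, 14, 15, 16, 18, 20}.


Set = {0, 2, 3, 8, 9, 10, 11, 13, 14, 15, 16, 18, 20}
0 is in the set.
1 is NOT in the set. This is the mex.
mex = 1

1


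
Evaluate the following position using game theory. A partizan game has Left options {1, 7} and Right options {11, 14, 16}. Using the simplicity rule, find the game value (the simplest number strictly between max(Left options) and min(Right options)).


Left options: {1, 7}, max = 7
Right options: {11, 14, 16}, min = 11
All options are numbers and max(Left) < min(Right), so by the simplicity theorem the value is the simplest (earliest-born) number strictly between 7 and 11.
Integers 8 through 10 all lie strictly between 7 and 11.
Among integers, the simplest (lowest birthday = smallest |n|; 0 is born on day 0, +-n on day n) is 8.
No non-integer in the interval can be simpler: if x is a non-integer in the interval, then floor(x) or ceil(x) also lies in the interval (the interval contains an integer), and both are proper prefixes of x's sign expansion, i.e. born earlier. So the game value is 8.
Game value = 8

8


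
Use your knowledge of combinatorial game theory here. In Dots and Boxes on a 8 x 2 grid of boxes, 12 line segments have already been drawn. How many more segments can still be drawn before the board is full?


Grid: 8 x 2 boxes, i.e. 9 rows and 3 columns of dots.
Horizontal edges: (rows + 1) * cols = 9 * 2 = 18
Vertical edges: rows * (cols + 1) = 8 * 3 = 24
Total edges: 18 + 24 = 42
Edges drawn: 12
Remaining: 42 - 12 = 30

30


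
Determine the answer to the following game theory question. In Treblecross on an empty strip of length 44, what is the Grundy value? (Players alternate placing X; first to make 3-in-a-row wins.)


Treblecross: place X on empty cells; 3-in-a-row wins.
Playing within two cells of an existing X lets the opponent win at once, so sensible play treats the cells i-2..i+2 around each X as dead. The player left with no safe cell loses, so this is a normal-play take-away game on strips of safe cells.
Placing X at cell i (0-indexed) of a strip of k safe cells leaves independent strips of sizes max(0, i-2) and max(0, k-i-3). Hence G(k) = mex{ G(max(0,i-2)) XOR G(max(0,k-i-3)) : 0 <= i < k }, with G(0) = 0.
G(1): splits (0,0):0^0=0 -> mex({0}) = 1
G(2): splits (0,0):0^0=0 -> mex({0}) = 1
G(3): splits (0,0):0^0=0 -> mex({0}) = 1
G(4): splits (0,1):0^1=1 (0,0):0^0=0 -> mex({0, 1}) = 2
G(5): splits (0,2):0^1=1 (0,1):0^1=1 (0,0):0^0=0 -> mex({0, 1}) = 2
G(6) = mex({1}) = 0
G(7) = mex({0, 1, 2}) = 3
G(8) = mex({0, 1, 2}) = 3
G(9) = mex({0, 2}) = 1
G(10) = mex({0, 2, 3}) = 1
G(11) = mex({0, 3}) = 1
G(12) = mex({1, 3}) = 0
G(13) = mex({0, 1, 2, 3}) = 4
G(14) = mex({0, 1, 2}) = 3
G(15) = mex({0, 1, 2}) = 3
G(16) = mex({0, 1, 2, 4}) = 3
G(17) = mex({0, 1, 3, 4}) = 2
G(18) = mex({0, 1, 3, 4}) = 2
G(19) = mex({0, 1, 3, 5}) = 2
G(20) = mex({0, 1, 2, 3, 5}) = 4
G(21) = mex({0, 1, 2, 3, 5}) = 4
G(22) = mex({1, 2, 6}) = 0
G(23) = mex({0, 1, 2, 3, 4, 6}) = 5
G(24) = mex({0, 1, 2, 3, 4}) = 5
G(25) = mex({0, 1, 3, 4, 7}) = 2
G(26) = mex({0, 1, 3, 4, 5, 7}) = 2
G(27) = mex({0, 1, 3, 5}) = 2
G(28) = mex({0, 1, 2, 5}) = 3
G(29) = mex({0, 1, 2, 4, 5, 6}) = 3
G(30) = mex({1, 2, 4, 6}) = 0
G(31) = mex({0, 1, 2, 3, 4, 6}) = 5
G(32) = mex({1, 2, 3, 4, 7}) = 0
G(33) = mex({0, 3, 7}) = 1
G(34) = mex({0, 2, 3, 5, 7}) = 1
G(35) = mex({0, 2, 3, 5, 6}) = 1
G(36) = mex({0, 1, 2, 5, 6}) = 3
G(37) = mex({0, 1, 2, 4, 5, 6}) = 3
G(38) = mex({0, 1, 2, 4}) = 3
G(39) = mex({0, 1, 2, 3, 4, 7}) = 5
G(40) = mex({0, 1, 2, 3, 4, 5, 7}) = 6
G(41) = mex({0, 1, 2, 3, 5, 7}) = 4
G(42) = mex({0, 1, 2, 3, 5, 6, 7}) = 4
G(43) = mex({0, 2, 3, 5, 6}) = 1
G(44) = mex({1, 2, 3, 4, 5, 6}) = 0
Therefore G(44) = 0.

0


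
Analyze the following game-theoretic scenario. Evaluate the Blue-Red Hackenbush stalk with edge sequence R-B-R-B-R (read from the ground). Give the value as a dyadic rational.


Edges (from ground): R-B-R-B-R
By Berlekamp's sign-expansion rule, a Blue-Red Hackenbush stalk has the value of the surreal number whose sign sequence is the edge sequence with B -> + and R -> -.
Sign sequence: -+-+-
Trace the sign expansion in the surreal number tree, starting from 0:
Edge 1: R (sign -) -> bounds (-inf, 0), value = -1
Edge 2: B (sign +) -> bounds (-1, 0), value = -1/2
Edge 3: R (sign -) -> bounds (-1, -1/2), value = -3/4
Edge 4: B (sign +) -> bounds (-3/4, -1/2), value = -5/8
Edge 5: R (sign -) -> bounds (-3/4, -5/8), value = -11/16
Game value = -11/16

-11/16


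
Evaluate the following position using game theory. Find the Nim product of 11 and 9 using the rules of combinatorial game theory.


Nim multiplication is bilinear over XOR: (u XOR v) * w = (u*w) XOR (v*w).
So we split each operand into its bit components and XOR the pairwise Nim products.
11 = 1 + 2 + 8 (as XOR of powers of 2).
9 = 1 + 8 (as XOR of powers of 2).
Using the standard Nim-product table on single bits:
  2*2 = 3,   2*4 = 8,   2*8 = 12,
  4*4 = 6,   4*8 = 11,  8*8 = 13,
and  1*x = x (identity), k*l = l*k (commutative).
Pairwise Nim products:
  1 * 1 = 1
  1 * 8 = 8
  2 * 1 = 2
  2 * 8 = 12
  8 * 1 = 8
  8 * 8 = 13
XOR them: 1 XOR 8 XOR 2 XOR 12 XOR 8 XOR 13 = 2.
Result: 11 * 9 = 2 (in Nim).

2


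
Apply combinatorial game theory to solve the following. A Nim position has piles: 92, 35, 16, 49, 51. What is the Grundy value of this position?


We need the XOR (exclusive or) of all pile sizes.
After XOR-ing pile 1 (size 92): 0 XOR 92 = 92
After XOR-ing pile 2 (size 35): 92 XOR 35 = 127
After XOR-ing pile 3 (size 16): 127 XOR 16 = 111
After XOR-ing pile 4 (size 49): 111 XOR 49 = 94
After XOR-ing pile 5 (size 51): 94 XOR 51 = 109
The Nim-value of this position is 109.

109


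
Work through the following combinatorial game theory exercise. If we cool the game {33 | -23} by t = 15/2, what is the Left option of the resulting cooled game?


Original game: {33 | -23} (a switch {a | b} with a > b).
Cooling by t (for t below the temperature (a - b)/2 = 28) taxes each move by t: {a | b} cooled by t is {a - t | b + t}.
Cooling amount: t = 15/2
Cooled Left option: 33 - 15/2 = 51/2
Cooled Right option: -23 + 15/2 = -31/2
Cooled game: {51/2 | -31/2}
Left option = 51/2

51/2


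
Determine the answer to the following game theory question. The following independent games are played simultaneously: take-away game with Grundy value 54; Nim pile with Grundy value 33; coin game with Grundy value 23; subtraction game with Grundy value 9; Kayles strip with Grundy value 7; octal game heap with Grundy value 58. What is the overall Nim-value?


By the Sprague-Grundy theorem, the Grundy value of a sum of games is the XOR of individual Grundy values.
take-away game: Grundy value = 54. Running XOR: 0 XOR 54 = 54
Nim pile: Grundy value = 33. Running XOR: 54 XOR 33 = 23
coin game: Grundy value = 23. Running XOR: 23 XOR 23 = 0
subtraction game: Grundy value = 9. Running XOR: 0 XOR 9 = 9
Kayles strip: Grundy value = 7. Running XOR: 9 XOR 7 = 14
octal game heap: Grundy value = 58. Running XOR: 14 XOR 58 = 52
The combined Grundy value is 52.

52


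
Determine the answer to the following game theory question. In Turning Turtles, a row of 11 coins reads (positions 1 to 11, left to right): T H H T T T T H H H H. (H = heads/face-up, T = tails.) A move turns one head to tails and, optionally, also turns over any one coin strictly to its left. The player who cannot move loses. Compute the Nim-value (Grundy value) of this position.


Coins: T H H T T T T H H H H
Key fact: a single head at position k behaves exactly like a Nim heap of size k (turning it to T and optionally flipping a coin at j < k corresponds to moving the heap from k to j, or to 0), and heads combine as a disjunctive sum (two heads at the same place would cancel, matching j XOR j = 0). So the Nim-value is the XOR of the 1-indexed positions of the heads.
Face-up positions (1-indexed): [2, 3, 8, 9, 10, 11]
XOR 0 with 2: 0 XOR 2 = 2
XOR 2 with 3: 2 XOR 3 = 1
XOR 1 with 8: 1 XOR 8 = 9
XOR 9 with 9: 9 XOR 9 = 0
XOR 0 with 10: 0 XOR 10 = 10
XOR 10 with 11: 10 XOR 11 = 1
Nim-value = 1

1


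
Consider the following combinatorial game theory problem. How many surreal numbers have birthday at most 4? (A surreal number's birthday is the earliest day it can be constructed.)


Day 0: {|} = 0 is born. Count = 1.
Day n: the number of surreal numbers born by day n is 2^(n+1) - 1.
By day 0: 2^1 - 1 = 1
By day 1: 2^2 - 1 = 3
By day 2: 2^3 - 1 = 7
By day 3: 2^4 - 1 = 15
By day 4: 2^5 - 1 = 31
By day 4: 31 surreal numbers.

31


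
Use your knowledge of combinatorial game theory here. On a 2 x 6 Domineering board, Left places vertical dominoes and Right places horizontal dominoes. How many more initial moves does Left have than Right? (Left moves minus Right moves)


Board is 2 x 6 (rows x cols).
Left (vertical) placements: (rows-1) * cols = 1 * 6 = 6
Right (horizontal) placements: rows * (cols-1) = 2 * 5 = 10
Advantage = Left - Right = 6 - 10 = -4

-4


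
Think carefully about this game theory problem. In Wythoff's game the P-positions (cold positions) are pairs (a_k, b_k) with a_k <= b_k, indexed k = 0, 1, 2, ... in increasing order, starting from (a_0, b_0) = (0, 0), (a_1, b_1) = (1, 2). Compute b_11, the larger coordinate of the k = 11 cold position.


By Wythoff's theorem, a_k = floor(k * phi) and b_k = floor(k * phi^2) = a_k + k, where phi = (1 + sqrt(5))/2 is the golden ratio.
phi = (1 + sqrt(5))/2 = 1.618034
phi^2 = phi + 1 = 2.618034
k = 11
k * phi^2 = 11 * 2.618034 = 28.798374
b_11 = floor(k * phi^2) = 28 (check: a_11 + k = 17 + 11 = 28)

28


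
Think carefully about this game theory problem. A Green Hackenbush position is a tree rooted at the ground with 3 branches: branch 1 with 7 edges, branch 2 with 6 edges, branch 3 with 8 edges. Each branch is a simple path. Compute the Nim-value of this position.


The tree has 3 branches from the ground vertex.
In Green Hackenbush, the Nim-value of a simple path of length k is k.
Branch 1: length 7, Nim-value = 7
Branch 2: length 6, Nim-value = 6
Branch 3: length 8, Nim-value = 8
Total Nim-value = XOR of all branch values:
0 XOR 7 = 7
7 XOR 6 = 1
1 XOR 8 = 9
Nim-value of the tree = 9

9


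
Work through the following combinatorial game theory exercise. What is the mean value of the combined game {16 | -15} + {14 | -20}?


G1 = {16 | -15}, G2 = {14 | -20}
Each is a switch {a | b} with numbers a > b; its mean value is (a + b)/2, and mean value is additive over game sums: m(G1 + G2) = m(G1) + m(G2).
Mean of G1 = (16 + (-15))/2 = 1/2 = 1/2
Mean of G2 = (14 + (-20))/2 = -6/2 = -3
Mean of G1 + G2 = 1/2 + -3 = -5/2

-5/2


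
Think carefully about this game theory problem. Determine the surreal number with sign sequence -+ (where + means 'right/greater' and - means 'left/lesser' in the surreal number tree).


Sign expansion: -+
Rule: track bounds (lo, hi), initially (-inf, +inf). On '+', the current value becomes lo and we move to the simplest number in (value, hi): value + 1 if hi = +inf, otherwise the midpoint (value + hi)/2. On '-', the current value becomes hi and we move to value - 1 if lo = -inf, otherwise the midpoint (lo + value)/2.
Start at 0.
Step 1: sign = -, move left. Bounds: (-inf, 0). Value = -1
Step 2: sign = +, move right. Bounds: (-1, 0). Value = -1/2
The surreal number with sign expansion -+ is -1/2.

-1/2


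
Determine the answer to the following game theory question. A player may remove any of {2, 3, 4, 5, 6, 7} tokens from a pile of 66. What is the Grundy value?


The subtraction set is S = {2, 3, 4, 5, 6, 7}.
G(k) = mex{ G(k - s) : s in S, s <= k }. We compute iteratively: G(0) = 0.
G(1) = mex({}) = 0
G(2) = mex({0}) = 1
G(3) = mex({0}) = 1
G(4) = mex({0, 1}) = 2
G(5) = mex({0, 1}) = 2
G(6) = mex({0, 1, 2}) = 3
G(7) = mex({0, 1, 2}) = 3
G(8) = mex({0, 1, 2, 3}) = 4
G(9) = mex({1, 2, 3}) = 0
G(10) = mex({1, 2, 3, 4}) = 0
G(11) = mex({0, 2, 3, 4}) = 1
G(12) = mex({0, 2, 3, 4}) = 1
G(13) = mex({0, 1, 3, 4}) = 2
G(14) = mex({0, 1, 3, 4}) = 2
G(15) = mex({0, 1, 2, 4}) = 3
Observe that G(9)..G(15) = 0, 0, 1, 1, 2, 2, 3 repeats G(0)..G(6) = 0, 0, 1, 1, 2, 2, 3.
For k >= max(S) = 7, G(k) is determined by the previous 7 values G(k-7)..G(k-1); a window of 7 consecutive values has recurred shifted by 9, so by induction G(k + 9) = G(k) for all k >= 0: the sequence is periodic from the start with period 9.
One period: G(0..8) = 0, 0, 1, 1, 2, 2, 3, 3, 4.
66 mod 9 = 3, so G(66) = G(3) = 1.

1


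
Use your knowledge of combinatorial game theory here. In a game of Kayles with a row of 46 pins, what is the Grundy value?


Kayles: a move removes 1 or 2 adjacent pins from a contiguous row.
Removing pins from a row of k leaves two independent rows (a, b) with a + b = k - 1 (one pin) or a + b = k - 2 (two pins); an end removal gives a = 0.
By Sprague-Grundy, G(k) = mex{ G(a) XOR G(b) } over all these splits. G(0) = 0.
G(1): splits (0,0):0^0=0 -> mex({0}) = 1
G(2): splits (0,1):0^1=1 (0,0):0^0=0 -> mex({0, 1}) = 2
G(3): splits (0,2):0^2=2 (1,1):1^1=0 (0,1):0^1=1 -> mex({0, 1, 2}) = 3
G(4): splits (0,3):0^3=3 (1,2):1^2=3 (0,2):0^2=2 (1,1):1^1=0 -> mex({0, 2, 3}) = 1
G(5): splits (0,4):0^1=1 (1,3):1^3=2 (2,2):2^2=0 (0,3):0^3=3 (1,2):1^2=3 -> mex({0, 1, 2, 3}) = 4
G(6) = mex({0, 1, 2, 4}) = 3
G(7) = mex({0, 1, 3, 4, 5}) = 2
G(8) = mex({0, 2, 3, 5, 6}) = 1
G(9) = mex({0, 1, 2, 3, 6, 7}) = 4
G(10) = mex({0, 1, 3, 4, 5, 7}) = 2
G(11) = mex({0, 1, 2, 3, 4, 5}) = 6
G(12) = mex({0, 1, 2, 3, 5, 6, 7}) = 4
G(13) = mex({0, 2, 3, 4, 6, 7}) = 1
G(14) = mex({0, 1, 4, 5, 6, 7}) = 2
G(15) = mex({0, 1, 2, 3, 4, 5, 6}) = 7
G(16) = mex({0, 2, 3, 5, 6, 7}) = 1
G(17) = mex({0, 1, 2, 3, 5, 6, 7}) = 4
G(18) = mex({0, 1, 2, 4, 5, 6}) = 3
G(19) = mex({0, 1, 3, 4, 5, 7}) = 2
G(20) = mex({0, 2, 3, 4, 5, 6, 7}) = 1
G(21) = mex({0, 1, 2, 3, 5, 6, 7}) = 4
G(22) = mex({0, 1, 2, 3, 4, 5, 7}) = 6
G(23) = mex({0, 1, 2, 3, 4, 5, 6}) = 7
G(24) = mex({0, 1, 2, 3, 5, 6, 7}) = 4
G(25) = mex({0, 2, 3, 4, 6, 7}) = 1
G(26) = mex({0, 1, 3, 4, 5, 6, 7}) = 2
G(27) = mex({0, 1, 2, 3, 4, 5, 6, 7}) = 8
G(28) = mex({0, 1, 2, 3, 4, 6, 7, 8}) = 5
G(29) = mex({0, 1, 2, 3, 5, 6, 7, 8, 9}) = 4
G(30) = mex({0, 1, 2, 3, 4, 5, 6, 9, 10}) = 7
G(31) = mex({0, 1, 3, 4, 5, 7, 10, 11}) = 2
G(32) = mex({0, 2, 3, 4, 5, 6, 7, 9, 11}) = 1
G(33) = mex({0, 1, 2, 3, 4, 5, 6, 7, 9, 12}) = 8
G(34) = mex({0, 1, 2, 3, 4, 5, 7, 8, 11, 12}) = 6
G(35) = mex({0, 1, 2, 3, 4, 5, 6, 8, 9, 10, 11}) = 7
G(36) = mex({0, 1, 2, 3, 5, 6, 7, 9, 10}) = 4
G(37) = mex({0, 2, 3, 4, 6, 7, 9, 10, 11, 12}) = 1
G(38) = mex({0, 1, 3, 4, 5, 6, 7, 9, 10, 11, 12}) = 2
G(39) = mex({0, 1, 2, 4, 5, 6, 7, 9, 10, 12, 14}) = 3
G(40) = mex({0, 2, 3, 4, 6, 7, 11, 12, 14}) = 1
G(41) = mex({0, 1, 2, 3, 5, 6, 7, 9, 10, 11, 12}) = 4
G(42) = mex({0, 1, 2, 3, 4, 5, 6, 9, 10}) = 7
G(43) = mex({0, 1, 3, 4, 5, 7, 9, 10, 12, 15}) = 2
G(44) = mex({0, 2, 3, 4, 5, 6, 7, 9, 10, 12, 15}) = 1
G(45) = mex({0, 1, 2, 3, 4, 5, 6, 7, 9, 10, 12, 14}) = 8
G(46) = mex({0, 1, 3, 4, 5, 7, 8, 11, 12, 14}) = 2
Therefore G(46) = 2.

2


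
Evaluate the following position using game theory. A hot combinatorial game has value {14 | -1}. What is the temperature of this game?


The game is {14 | -1}, a switch {a | b} with numbers a > b.
Cooling {a | b} by t gives {a - t | b + t}, which stops being hot when a - t = b + t, i.e. at t = (a - b)/2. So the temperature of a switch is (a - b)/2.
Temperature = (Left option - Right option) / 2
= (14 - (-1)) / 2
= 15 / 2
= 15/2

15/2


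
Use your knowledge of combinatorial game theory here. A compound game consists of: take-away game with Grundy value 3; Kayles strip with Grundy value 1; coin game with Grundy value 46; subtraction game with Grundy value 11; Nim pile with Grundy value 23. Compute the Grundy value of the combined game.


By the Sprague-Grundy theorem, the Grundy value of a sum of games is the XOR of individual Grundy values.
take-away game: Grundy value = 3. Running XOR: 0 XOR 3 = 3
Kayles strip: Grundy value = 1. Running XOR: 3 XOR 1 = 2
coin game: Grundy value = 46. Running XOR: 2 XOR 46 = 44
subtraction game: Grundy value = 11. Running XOR: 44 XOR 11 = 39
Nim pile: Grundy value = 23. Running XOR: 39 XOR 23 = 48
The combined Grundy value is 48.

48


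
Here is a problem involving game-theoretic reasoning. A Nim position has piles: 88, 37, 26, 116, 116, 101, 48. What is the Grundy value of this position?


We need the XOR (exclusive or) of all pile sizes.
After XOR-ing pile 1 (size 88): 0 XOR 88 = 88
After XOR-ing pile 2 (size 37): 88 XOR 37 = 125
After XOR-ing pile 3 (size 26): 125 XOR 26 = 103
After XOR-ing pile 4 (size 116): 103 XOR 116 = 19
After XOR-ing pile 5 (size 116): 19 XOR 116 = 103
After XOR-ing pile 6 (size 101): 103 XOR 101 = 2
After XOR-ing pile 7 (size 48): 2 XOR 48 = 50
The Nim-value of this position is 50.

50


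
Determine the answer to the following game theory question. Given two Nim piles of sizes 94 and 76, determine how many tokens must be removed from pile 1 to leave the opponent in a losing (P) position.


Piles: 94 and 76
Current XOR: 94 XOR 76 = 18 (non-zero, so this is an N-position).
To make the XOR zero, we need to find a move that balances the piles.
For pile 1 (size 94): target = 94 XOR 18 = 76
We reduce pile 1 from 94 to 76.
Tokens removed: 94 - 76 = 18
Verification: 76 XOR 76 = 0

18


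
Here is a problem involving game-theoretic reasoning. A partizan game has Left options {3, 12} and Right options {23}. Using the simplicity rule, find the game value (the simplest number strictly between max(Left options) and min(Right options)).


Left options: {3, 12}, max = 12
Right options: {23}, min = 23
All options are numbers and max(Left) < min(Right), so by the simplicity theorem the value is the simplest (earliest-born) number strictly between 12 and 23.
Integers 13 through 22 all lie strictly between 12 and 23.
Among integers, the simplest (lowest birthday = smallest |n|; 0 is born on day 0, +-n on day n) is 13.
No non-integer in the interval can be simpler: if x is a non-integer in the interval, then floor(x) or ceil(x) also lies in the interval (the interval contains an integer), and both are proper prefixes of x's sign expansion, i.e. born earlier. So the game value is 13.
Game value = 13

13


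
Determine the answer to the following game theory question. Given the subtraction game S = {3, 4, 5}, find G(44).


The subtraction set is S = {3, 4, 5}.
G(k) = mex{ G(k - s) : s in S, s <= k }. We compute iteratively: G(0) = 0.
G(1) = mex({}) = 0
G(2) = mex({}) = 0
G(3) = mex({0}) = 1
G(4) = mex({0}) = 1
G(5) = mex({0}) = 1
G(6) = mex({0, 1}) = 2
G(7) = mex({0, 1}) = 2
G(8) = mex({1}) = 0
G(9) = mex({1, 2}) = 0
G(10) = mex({1, 2}) = 0
G(11) = mex({0, 2}) = 1
G(12) = mex({0, 2}) = 1
Observe that G(8)..G(12) = 0, 0, 0, 1, 1 repeats G(0)..G(4) = 0, 0, 0, 1, 1.
For k >= max(S) = 5, G(k) is determined by the previous 5 values G(k-5)..G(k-1); a window of 5 consecutive values has recurred shifted by 8, so by induction G(k + 8) = G(k) for all k >= 0: the sequence is periodic from the start with period 8.
One period: G(0..7) = 0, 0, 0, 1, 1, 1, 2, 2.
44 mod 8 = 4, so G(44) = G(4) = 1.

1


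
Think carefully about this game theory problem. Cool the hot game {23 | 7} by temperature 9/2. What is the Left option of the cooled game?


Original game: {23 | 7} (a switch {a | b} with a > b).
Cooling by t (for t below the temperature (a - b)/2 = 8) taxes each move by t: {a | b} cooled by t is {a - t | b + t}.
Cooling amount: t = 9/2
Cooled Left option: 23 - 9/2 = 37/2
Cooled Right option: 7 + 9/2 = 23/2
Cooled game: {37/2 | 23/2}
Left option = 37/2

37/2


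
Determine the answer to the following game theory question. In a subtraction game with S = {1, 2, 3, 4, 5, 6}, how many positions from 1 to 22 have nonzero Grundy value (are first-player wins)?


Subtraction set S = {1, 2, 3, 4, 5, 6}, so G(n) = n mod 7.
G(n) = 0 when n is a multiple of 7.
Multiples of 7 in [1, 22]: 3
N-positions (nonzero Grundy) = 22 - 3 = 19

19


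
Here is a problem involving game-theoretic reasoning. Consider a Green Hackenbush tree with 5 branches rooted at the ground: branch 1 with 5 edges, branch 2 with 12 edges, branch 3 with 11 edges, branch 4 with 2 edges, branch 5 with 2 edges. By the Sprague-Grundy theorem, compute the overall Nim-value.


The tree has 5 branches from the ground vertex.
In Green Hackenbush, the Nim-value of a simple path of length k is k.
Branch 1: length 5, Nim-value = 5
Branch 2: length 12, Nim-value = 12
Branch 3: length 11, Nim-value = 11
Branch 4: length 2, Nim-value = 2
Branch 5: length 2, Nim-value = 2
Total Nim-value = XOR of all branch values:
0 XOR 5 = 5
5 XOR 12 = 9
9 XOR 11 = 2
2 XOR 2 = 0
0 XOR 2 = 2
Nim-value of the tree = 2

2


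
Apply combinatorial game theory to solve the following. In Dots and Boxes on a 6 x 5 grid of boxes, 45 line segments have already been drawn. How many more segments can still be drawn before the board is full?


Grid: 6 x 5 boxes, i.e. 7 rows and 6 columns of dots.
Horizontal edges: (rows + 1) * cols = 7 * 5 = 35
Vertical edges: rows * (cols + 1) = 6 * 6 = 36
Total edges: 35 + 36 = 71
Edges drawn: 45
Remaining: 71 - 45 = 26

26


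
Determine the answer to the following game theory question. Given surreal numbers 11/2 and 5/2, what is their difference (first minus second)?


x = 11/2, y = 5/2
Converting to common denominator: 2
x = 11/2, y = 5/2
x - y = 11/2 - 5/2 = 3

3


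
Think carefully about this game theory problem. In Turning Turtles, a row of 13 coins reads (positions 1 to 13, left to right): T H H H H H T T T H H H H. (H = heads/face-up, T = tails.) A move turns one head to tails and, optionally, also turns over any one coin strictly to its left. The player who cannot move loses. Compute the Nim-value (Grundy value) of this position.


Coins: T H H H H H T T T H H H H
Key fact: a single head at position k behaves exactly like a Nim heap of size k (turning it to T and optionally flipping a coin at j < k corresponds to moving the heap from k to j, or to 0), and heads combine as a disjunctive sum (two heads at the same place would cancel, matching j XOR j = 0). So the Nim-value is the XOR of the 1-indexed positions of the heads.
Face-up positions (1-indexed): [2, 3, 4, 5, 6, 10, 11, 12, 13]
XOR 0 with 2: 0 XOR 2 = 2
XOR 2 with 3: 2 XOR 3 = 1
XOR 1 with 4: 1 XOR 4 = 5
XOR 5 with 5: 5 XOR 5 = 0
XOR 0 with 6: 0 XOR 6 = 6
XOR 6 with 10: 6 XOR 10 = 12
XOR 12 with 11: 12 XOR 11 = 7
XOR 7 with 12: 7 XOR 12 = 11
XOR 11 with 13: 11 XOR 13 = 6
Nim-value = 6

6


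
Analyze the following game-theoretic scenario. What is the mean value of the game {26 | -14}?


Game = {26 | -14}, a switch {a | b} with numbers a > b.
Its thermograph has left wall a - t and right wall b + t, which meet at t = (a - b)/2, where both equal (a + b)/2. So the mast (mean value) is at (a + b)/2.
Mean = (26 + (-14))/2 = 12/2 = 6

6


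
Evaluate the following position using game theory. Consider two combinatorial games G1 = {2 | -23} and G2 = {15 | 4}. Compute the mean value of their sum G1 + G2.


G1 = {2 | -23}, G2 = {15 | 4}
Each is a switch {a | b} with numbers a > b; its mean value is (a + b)/2, and mean value is additive over game sums: m(G1 + G2) = m(G1) + m(G2).
Mean of G1 = (2 + (-23))/2 = -21/2 = -21/2
Mean of G2 = (15 + (4))/2 = 19/2 = 19/2
Mean of G1 + G2 = -21/2 + 19/2 = -1

-1


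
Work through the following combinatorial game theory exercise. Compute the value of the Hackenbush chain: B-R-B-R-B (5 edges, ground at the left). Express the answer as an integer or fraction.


Edges (from ground): B-R-B-R-B
By Berlekamp's sign-expansion rule, a Blue-Red Hackenbush stalk has the value of the surreal number whose sign sequence is the edge sequence with B -> + and R -> -.
Sign sequence: +-+-+
Trace the sign expansion in the surreal number tree, starting from 0:
Edge 1: B (sign +) -> bounds (0, +inf), value = 1
Edge 2: R (sign -) -> bounds (0, 1), value = 1/2
Edge 3: B (sign +) -> bounds (1/2, 1), value = 3/4
Edge 4: R (sign -) -> bounds (1/2, 3/4), value = 5/8
Edge 5: B (sign +) -> bounds (5/8, 3/4), value = 11/16
Game value = 11/16

11/16


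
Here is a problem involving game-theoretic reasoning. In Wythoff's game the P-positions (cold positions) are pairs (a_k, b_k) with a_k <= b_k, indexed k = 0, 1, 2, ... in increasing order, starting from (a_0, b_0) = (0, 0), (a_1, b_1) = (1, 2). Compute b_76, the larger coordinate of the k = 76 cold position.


By Wythoff's theorem, a_k = floor(k * phi) and b_k = floor(k * phi^2) = a_k + k, where phi = (1 + sqrt(5))/2 is the golden ratio.
phi = (1 + sqrt(5))/2 = 1.618034
phi^2 = phi + 1 = 2.618034
k = 76
k * phi^2 = 76 * 2.618034 = 198.970583
b_76 = floor(k * phi^2) = 198 (check: a_76 + k = 122 + 76 = 198)

198


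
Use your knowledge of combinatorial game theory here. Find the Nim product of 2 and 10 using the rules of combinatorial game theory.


Nim multiplication is bilinear over XOR: (u XOR v) * w = (u*w) XOR (v*w).
So we split each operand into its bit components and XOR the pairwise Nim products.
2 = 2 (as XOR of powers of 2).
10 = 2 + 8 (as XOR of powers of 2).
Using the standard Nim-product table on single bits:
  2*2 = 3,   2*4 = 8,   2*8 = 12,
  4*4 = 6,   4*8 = 11,  8*8 = 13,
and  1*x = x (identity), k*l = l*k (commutative).
Pairwise Nim products:
  2 * 2 = 3
  2 * 8 = 12
XOR them: 3 XOR 12 = 15.
Result: 2 * 10 = 15 (in Nim).

15


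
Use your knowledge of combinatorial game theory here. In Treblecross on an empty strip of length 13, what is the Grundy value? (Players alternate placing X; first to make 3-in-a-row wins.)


Treblecross: place X on empty cells; 3-in-a-row wins.
Playing within two cells of an existing X lets the opponent win at once, so sensible play treats the cells i-2..i+2 around each X as dead. The player left with no safe cell loses, so this is a normal-play take-away game on strips of safe cells.
Placing X at cell i (0-indexed) of a strip of k safe cells leaves independent strips of sizes max(0, i-2) and max(0, k-i-3). Hence G(k) = mex{ G(max(0,i-2)) XOR G(max(0,k-i-3)) : 0 <= i < k }, with G(0) = 0.
G(1): splits (0,0):0^0=0 -> mex({0}) = 1
G(2): splits (0,0):0^0=0 -> mex({0}) = 1
G(3): splits (0,0):0^0=0 -> mex({0}) = 1
G(4): splits (0,1):0^1=1 (0,0):0^0=0 -> mex({0, 1}) = 2
G(5): splits (0,2):0^1=1 (0,1):0^1=1 (0,0):0^0=0 -> mex({0, 1}) = 2
G(6) = mex({1}) = 0
G(7) = mex({0, 1, 2}) = 3
G(8) = mex({0, 1, 2}) = 3
G(9) = mex({0, 2}) = 1
G(10) = mex({0, 2, 3}) = 1
G(11) = mex({0, 3}) = 1
G(12) = mex({1, 3}) = 0
G(13) = mex({0, 1, 2, 3}) = 4
Therefore G(13) = 4.

4


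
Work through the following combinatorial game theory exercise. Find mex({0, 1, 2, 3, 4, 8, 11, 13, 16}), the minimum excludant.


Set = {0, 1, 2, 3, 4, 8, 11, 13, 16}
0 is in the set.
1 is in the set.
2 is in the set.
3 is in the set.
4 is in the set.
5 is NOT in the set. This is the mex.
mex = 5

5


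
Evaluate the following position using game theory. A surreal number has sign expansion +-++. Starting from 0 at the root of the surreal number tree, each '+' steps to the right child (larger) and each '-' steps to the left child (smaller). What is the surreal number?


Sign expansion: +-++
Rule: track bounds (lo, hi), initially (-inf, +inf). On '+', the current value becomes lo and we move to the simplest number in (value, hi): value + 1 if hi = +inf, otherwise the midpoint (value + hi)/2. On '-', the current value becomes hi and we move to value - 1 if lo = -inf, otherwise the midpoint (lo + value)/2.
Start at 0.
Step 1: sign = +, move right. Bounds: (0, +inf). Value = 1
Step 2: sign = -, move left. Bounds: (0, 1). Value = 1/2
Step 3: sign = +, move right. Bounds: (1/2, 1). Value = 3/4
Step 4: sign = +, move right. Bounds: (3/4, 1). Value = 7/8
The surreal number with sign expansion +-++ is 7/8.

7/8


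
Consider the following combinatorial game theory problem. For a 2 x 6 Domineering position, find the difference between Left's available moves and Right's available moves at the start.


Board is 2 x 6 (rows x cols).
Left (vertical) placements: (rows-1) * cols = 1 * 6 = 6
Right (horizontal) placements: rows * (cols-1) = 2 * 5 = 10
Advantage = Left - Right = 6 - 10 = -4

-4


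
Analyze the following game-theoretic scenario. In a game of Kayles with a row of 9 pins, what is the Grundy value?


Kayles: a move removes 1 or 2 adjacent pins from a contiguous row.
Removing pins from a row of k leaves two independent rows (a, b) with a + b = k - 1 (one pin) or a + b = k - 2 (two pins); an end removal gives a = 0.
By Sprague-Grundy, G(k) = mex{ G(a) XOR G(b) } over all these splits. G(0) = 0.
G(1): splits (0,0):0^0=0 -> mex({0}) = 1
G(2): splits (0,1):0^1=1 (0,0):0^0=0 -> mex({0, 1}) = 2
G(3): splits (0,2):0^2=2 (1,1):1^1=0 (0,1):0^1=1 -> mex({0, 1, 2}) = 3
G(4): splits (0,3):0^3=3 (1,2):1^2=3 (0,2):0^2=2 (1,1):1^1=0 -> mex({0, 2, 3}) = 1
G(5): splits (0,4):0^1=1 (1,3):1^3=2 (2,2):2^2=0 (0,3):0^3=3 (1,2):1^2=3 -> mex({0, 1, 2, 3}) = 4
G(6) = mex({0, 1, 2, 4}) = 3
G(7) = mex({0, 1, 3, 4, 5}) = 2
G(8) = mex({0, 2, 3, 5, 6}) = 1
G(9) = mex({0, 1, 2, 3, 6, 7}) = 4
Therefore G(9) = 4.

4


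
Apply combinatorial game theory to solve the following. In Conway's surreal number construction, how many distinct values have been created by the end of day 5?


Day 0: {|} = 0 is born. Count = 1.
Day n: the number of surreal numbers born by day n is 2^(n+1) - 1.
By day 0: 2^1 - 1 = 1
By day 1: 2^2 - 1 = 3
By day 2: 2^3 - 1 = 7
By day 3: 2^4 - 1 = 15
By day 4: 2^5 - 1 = 31
By day 5: 2^6 - 1 = 63
By day 5: 63 surreal numbers.

63


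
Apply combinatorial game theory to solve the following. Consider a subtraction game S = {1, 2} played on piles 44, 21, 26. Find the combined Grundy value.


Subtraction set: {1, 2}
For this subtraction set, G(n) = n mod 3 (period = max + 1 = 3).
Pile 1 (size 44): G(44) = 44 mod 3 = 2
Pile 2 (size 21): G(21) = 21 mod 3 = 0
Pile 3 (size 26): G(26) = 26 mod 3 = 2
Total Grundy value = XOR of all: 2 XOR 0 XOR 2 = 0

0


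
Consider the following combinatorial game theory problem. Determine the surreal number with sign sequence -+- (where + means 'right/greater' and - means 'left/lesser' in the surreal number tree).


Sign expansion: -+-
Rule: track bounds (lo, hi), initially (-inf, +inf). On '+', the current value becomes lo and we move to the simplest number in (value, hi): value + 1 if hi = +inf, otherwise the midpoint (value + hi)/2. On '-', the current value becomes hi and we move to value - 1 if lo = -inf, otherwise the midpoint (lo + value)/2.
Start at 0.
Step 1: sign = -, move left. Bounds: (-inf, 0). Value = -1
Step 2: sign = +, move right. Bounds: (-1, 0). Value = -1/2
Step 3: sign = -, move left. Bounds: (-1, -1/2). Value = -3/4
The surreal number with sign expansion -+- is -3/4.

-3/4


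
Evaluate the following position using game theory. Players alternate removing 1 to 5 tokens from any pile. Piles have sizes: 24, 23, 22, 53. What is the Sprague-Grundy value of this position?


Subtraction set: {1, 2, 3, 4, 5}
For this subtraction set, G(n) = n mod 6 (period = max + 1 = 6).
Pile 1 (size 24): G(24) = 24 mod 6 = 0
Pile 2 (size 23): G(23) = 23 mod 6 = 5
Pile 3 (size 22): G(22) = 22 mod 6 = 4
Pile 4 (size 53): G(53) = 53 mod 6 = 5
Total Grundy value = XOR of all: 0 XOR 5 XOR 4 XOR 5 = 4

4


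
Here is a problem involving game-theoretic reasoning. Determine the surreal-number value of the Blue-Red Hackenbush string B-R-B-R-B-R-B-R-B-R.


Edges (from ground): B-R-B-R-B-R-B-R-B-R
By Berlekamp's sign-expansion rule, a Blue-Red Hackenbush stalk has the value of the surreal number whose sign sequence is the edge sequence with B -> + and R -> -.
Sign sequence: +-+-+-+-+-
Trace the sign expansion in the surreal number tree, starting from 0:
Edge 1: B (sign +) -> bounds (0, +inf), value = 1
Edge 2: R (sign -) -> bounds (0, 1), value = 1/2
Edge 3: B (sign +) -> bounds (1/2, 1), value = 3/4
Edge 4: R (sign -) -> bounds (1/2, 3/4), value = 5/8
Edge 5: B (sign +) -> bounds (5/8, 3/4), value = 11/16
Edge 6: R (sign -) -> bounds (5/8, 11/16), value = 21/32
Edge 7: B (sign +) -> bounds (21/32, 11/16), value = 43/64
Edge 8: R (sign -) -> bounds (21/32, 43/64), value = 85/128
Edge 9: B (sign +) -> bounds (85/128, 43/64), value = 171/256
Edge 10: R (sign -) -> bounds (85/128, 171/256), value = 341/512
Game value = 341/512

341/512


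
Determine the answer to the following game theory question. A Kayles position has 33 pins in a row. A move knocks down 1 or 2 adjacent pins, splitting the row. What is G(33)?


Kayles: a move removes 1 or 2 adjacent pins from a contiguous row.
Removing pins from a row of k leaves two independent rows (a, b) with a + b = k - 1 (one pin) or a + b = k - 2 (two pins); an end removal gives a = 0.
By Sprague-Grundy, G(k) = mex{ G(a) XOR G(b) } over all these splits. G(0) = 0.
G(1): splits (0,0):0^0=0 -> mex({0}) = 1
G(2): splits (0,1):0^1=1 (0,0):0^0=0 -> mex({0, 1}) = 2
G(3): splits (0,2):0^2=2 (1,1):1^1=0 (0,1):0^1=1 -> mex({0, 1, 2}) = 3
G(4): splits (0,3):0^3=3 (1,2):1^2=3 (0,2):0^2=2 (1,1):1^1=0 -> mex({0, 2, 3}) = 1
G(5): splits (0,4):0^1=1 (1,3):1^3=2 (2,2):2^2=0 (0,3):0^3=3 (1,2):1^2=3 -> mex({0, 1, 2, 3}) = 4
G(6) = mex({0, 1, 2, 4}) = 3
G(7) = mex({0, 1, 3, 4, 5}) = 2
G(8) = mex({0, 2, 3, 5, 6}) = 1
G(9) = mex({0, 1, 2, 3, 6, 7}) = 4
G(10) = mex({0, 1, 3, 4, 5, 7}) = 2
G(11) = mex({0, 1, 2, 3, 4, 5}) = 6
G(12) = mex({0, 1, 2, 3, 5, 6, 7}) = 4
G(13) = mex({0, 2, 3, 4, 6, 7}) = 1
G(14) = mex({0, 1, 4, 5, 6, 7}) = 2
G(15) = mex({0, 1, 2, 3, 4, 5, 6}) = 7
G(16) = mex({0, 2, 3, 5, 6, 7}) = 1
G(17) = mex({0, 1, 2, 3, 5, 6, 7}) = 4
G(18) = mex({0, 1, 2, 4, 5, 6}) = 3
G(19) = mex({0, 1, 3, 4, 5, 7}) = 2
G(20) = mex({0, 2, 3, 4, 5, 6, 7}) = 1
G(21) = mex({0, 1, 2, 3, 5, 6, 7}) = 4
G(22) = mex({0, 1, 2, 3, 4, 5, 7}) = 6
G(23) = mex({0, 1, 2, 3, 4, 5, 6}) = 7
G(24) = mex({0, 1, 2, 3, 5, 6, 7}) = 4
G(25) = mex({0, 2, 3, 4, 6, 7}) = 1
G(26) = mex({0, 1, 3, 4, 5, 6, 7}) = 2
G(27) = mex({0, 1, 2, 3, 4, 5, 6, 7}) = 8
G(28) = mex({0, 1, 2, 3, 4, 6, 7, 8}) = 5
G(29) = mex({0, 1, 2, 3, 5, 6, 7, 8, 9}) = 4
G(30) = mex({0, 1, 2, 3, 4, 5, 6, 9, 10}) = 7
G(31) = mex({0, 1, 3, 4, 5, 7, 10, 11}) = 2
G(32) = mex({0, 2, 3, 4, 5, 6, 7, 9, 11}) = 1
G(33) = mex({0, 1, 2, 3, 4, 5, 6, 7, 9, 12}) = 8
Therefore G(33) = 8.

8


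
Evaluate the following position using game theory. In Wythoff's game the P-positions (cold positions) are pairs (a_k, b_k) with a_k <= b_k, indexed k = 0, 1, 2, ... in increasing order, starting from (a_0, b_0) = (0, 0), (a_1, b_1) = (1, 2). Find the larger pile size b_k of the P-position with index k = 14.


By Wythoff's theorem, a_k = floor(k * phi) and b_k = floor(k * phi^2) = a_k + k, where phi = (1 + sqrt(5))/2 is the golden ratio.
phi = (1 + sqrt(5))/2 = 1.618034
phi^2 = phi + 1 = 2.618034
k = 14
k * phi^2 = 14 * 2.618034 = 36.652476
b_14 = floor(k * phi^2) = 36 (check: a_14 + k = 22 + 14 = 36)

36


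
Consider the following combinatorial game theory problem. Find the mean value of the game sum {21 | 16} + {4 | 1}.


G1 = {21 | 16}, G2 = {4 | 1}
Each is a switch {a | b} with numbers a > b; its mean value is (a + b)/2, and mean value is additive over game sums: m(G1 + G2) = m(G1) + m(G2).
Mean of G1 = (21 + (16))/2 = 37/2 = 37/2
Mean of G2 = (4 + (1))/2 = 5/2 = 5/2
Mean of G1 + G2 = 37/2 + 5/2 = 21

21


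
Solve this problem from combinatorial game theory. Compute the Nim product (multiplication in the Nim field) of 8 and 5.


Nim multiplication is bilinear over XOR: (u XOR v) * w = (u*w) XOR (v*w).
So we split each operand into its bit components and XOR the pairwise Nim products.
8 = 8 (as XOR of powers of 2).
5 = 1 + 4 (as XOR of powers of 2).
Using the standard Nim-product table on single bits:
  2*2 = 3,   2*4 = 8,   2*8 = 12,
  4*4 = 6,   4*8 = 11,  8*8 = 13,
and  1*x = x (identity), k*l = l*k (commutative).
Pairwise Nim products:
  8 * 1 = 8
  8 * 4 = 11
XOR them: 8 XOR 11 = 3.
Result: 8 * 5 = 3 (in Nim).

3


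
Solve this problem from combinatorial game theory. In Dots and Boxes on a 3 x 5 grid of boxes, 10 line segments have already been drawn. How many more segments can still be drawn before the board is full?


Grid: 3 x 5 boxes, i.e. 4 rows and 6 columns of dots.
Horizontal edges: (rows + 1) * cols = 4 * 5 = 20
Vertical edges: rows * (cols + 1) = 3 * 6 = 18
Total edges: 20 + 18 = 38
Edges drawn: 10
Remaining: 38 - 10 = 28

28


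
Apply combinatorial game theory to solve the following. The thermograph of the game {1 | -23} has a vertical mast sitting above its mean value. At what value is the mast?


Game = {1 | -23}, a switch {a | b} with numbers a > b.
Its thermograph has left wall a - t and right wall b + t, which meet at t = (a - b)/2, where both equal (a + b)/2. So the mast (mean value) is at (a + b)/2.
Mean = (1 + (-23))/2 = -22/2 = -11

-11


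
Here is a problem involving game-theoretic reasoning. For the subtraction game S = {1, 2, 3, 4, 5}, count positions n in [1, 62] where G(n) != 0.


Subtraction set S = {1, 2, 3, 4, 5}, so G(n) = n mod 6.
G(n) = 0 when n is a multiple of 6.
Multiples of 6 in [1, 62]: 10
N-positions (nonzero Grundy) = 62 - 10 = 52

52


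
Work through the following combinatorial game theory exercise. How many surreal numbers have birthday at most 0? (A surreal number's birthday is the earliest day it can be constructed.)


Day 0: {|} = 0 is born. Count = 1.
Day n: the number of surreal numbers born by day n is 2^(n+1) - 1.
By day 0: 2^1 - 1 = 1
By day 0: 1 surreal numbers.

1


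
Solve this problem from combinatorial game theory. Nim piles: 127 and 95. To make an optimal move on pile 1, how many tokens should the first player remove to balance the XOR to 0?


Piles: 127 and 95
Current XOR: 127 XOR 95 = 32 (non-zero, so this is an N-position).
To make the XOR zero, we need to find a move that balances the piles.
For pile 1 (size 127): target = 127 XOR 32 = 95
We reduce pile 1 from 127 to 95.
Tokens removed: 127 - 95 = 32
Verification: 95 XOR 95 = 0

32
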